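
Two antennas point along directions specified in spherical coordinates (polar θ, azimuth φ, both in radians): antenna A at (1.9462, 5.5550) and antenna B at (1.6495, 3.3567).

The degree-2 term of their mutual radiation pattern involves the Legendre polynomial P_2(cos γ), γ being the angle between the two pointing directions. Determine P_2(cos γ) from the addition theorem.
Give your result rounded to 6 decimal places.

Addition theorem: P_2(cos γ) = (4π/5) Σ_m Y*_{lm}(Ω₁) Y_{lm}(Ω₂), m = −2…2:
  [-2]  conj(Y_{2,-2})(Ω₁) = 0.03817 - 0.33216j ; Y_{2,-2}(Ω₂) = 0.34891 - 0.16011j ; Δ = -0.03986 - 0.12200j
  [-1]  conj(Y_{2,-1})(Ω₁) = -0.19669 + 0.17538j ; Y_{2,-1}(Ω₂) = 0.05916 - 0.01292j ; Δ = -0.00937 + 0.01292j
  [+0]  conj(Y_{2,0})(Ω₁) = -0.18820 + 0.00000j ; Y_{2,0}(Ω₂) = -0.30954 + 0.00000j ; Δ = 0.05825 + 0.00000j
  [+1]  conj(Y_{2,1})(Ω₁) = 0.19669 + 0.17538j ; Y_{2,1}(Ω₂) = -0.05916 - 0.01292j ; Δ = -0.00937 - 0.01292j
  [+2]  conj(Y_{2,2})(Ω₁) = 0.03817 + 0.33216j ; Y_{2,2}(Ω₂) = 0.34891 + 0.16011j ; Δ = -0.03986 + 0.12200j
Total Σ_m = -0.04021 + 0.00000j. Multiply by 2.513274: -0.10105 + 0.00000j. P_2(cos γ) = -0.101049

-0.101049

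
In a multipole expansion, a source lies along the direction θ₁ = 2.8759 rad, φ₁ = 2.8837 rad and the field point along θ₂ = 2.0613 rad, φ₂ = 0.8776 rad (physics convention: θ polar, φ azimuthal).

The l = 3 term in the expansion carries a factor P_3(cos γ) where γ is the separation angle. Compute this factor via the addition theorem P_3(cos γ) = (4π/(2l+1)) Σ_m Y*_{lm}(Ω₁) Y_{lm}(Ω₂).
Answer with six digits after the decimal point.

-0.421681

Summing Y*_{l m}(θ₁,φ₁)·Y_{l m}(θ₂,φ₂) over m ∈ [−3, 3]; prefactor 4π/(2·3+1) = 1.795196:
  term(m=-3) = (0.002088, -0.000566)   from Y*(Ω₁)=(-0.005403, 0.005278), Y(Ω₂)=(-0.250090, -0.139494)
  term(m=-2) = (-0.016411, -0.019477)   from Y*(Ω₁)=(-0.059145, 0.033534), Y(Ω₂)=(0.068686, 0.368244)
  term(m=-1) = (-0.004084, 0.008783)   from Y*(Ω₁)=(-0.299927, 0.079111), Y(Ω₂)=(0.019953, -0.024019)
  term(m=+0) = (-0.198078, -0.000000)   from Y*(Ω₁)=(-0.596031, -0.000000), Y(Ω₂)=(0.332329, 0.000000)
  term(m=+1) = (-0.004084, -0.008783)   from Y*(Ω₁)=(0.299927, 0.079111), Y(Ω₂)=(-0.019953, -0.024019)
  term(m=+2) = (-0.016411, 0.019477)   from Y*(Ω₁)=(-0.059145, -0.033534), Y(Ω₂)=(0.068686, -0.368244)
  term(m=+3) = (0.002088, 0.000566)   from Y*(Ω₁)=(0.005403, 0.005278), Y(Ω₂)=(0.250090, -0.139494)
Total Σ_m = (-0.234894, -0.000000). Multiply by 1.795196: (-0.421681, -0.000000). P_3(cos γ) = -0.421681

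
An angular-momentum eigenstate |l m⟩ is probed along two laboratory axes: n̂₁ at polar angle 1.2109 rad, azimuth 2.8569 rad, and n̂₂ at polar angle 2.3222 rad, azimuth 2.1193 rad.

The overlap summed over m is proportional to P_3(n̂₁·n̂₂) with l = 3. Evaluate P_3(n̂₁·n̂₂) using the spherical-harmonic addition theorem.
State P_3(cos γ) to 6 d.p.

Term-by-term m-sum for l=3 (normalisation 4π/7 = 1.795196):
  [-3]  conj(Y_{3,-3})(Ω₁) = (-0.224705, 0.257902) ; Y_{3,-3}(Ω₂) = (0.162341, -0.012152) ; Δ = (-0.033345, 0.044599)
  [-2]  conj(Y_{3,-2})(Ω₁) = (0.265539, -0.169972) ; Y_{3,-2}(Ω₂) = (0.169974, -0.331499) ; Δ = (-0.011211, -0.116917)
  [-1]  conj(Y_{3,-1})(Ω₁) = (0.110272, -0.032270) ; Y_{3,-1}(Ω₂) = (-0.163789, -0.268047) ; Δ = (-0.026711, -0.024273)
  [+0]  conj(Y_{3,0})(Ω₁) = (-0.312771, -0.000000) ; Y_{3,0}(Ω₂) = (0.170645, 0.000000) ; Δ = (-0.053373, -0.000000)
  [+1]  conj(Y_{3,1})(Ω₁) = (-0.110272, -0.032270) ; Y_{3,1}(Ω₂) = (0.163789, -0.268047) ; Δ = (-0.026711, 0.024273)
  [+2]  conj(Y_{3,2})(Ω₁) = (0.265539, 0.169972) ; Y_{3,2}(Ω₂) = (0.169974, 0.331499) ; Δ = (-0.011211, 0.116917)
  [+3]  conj(Y_{3,3})(Ω₁) = (0.224705, 0.257902) ; Y_{3,3}(Ω₂) = (-0.162341, -0.012152) ; Δ = (-0.033345, -0.044599)
Σ over m = (-0.195907, 0.000000); ×(4π/7) → (-0.351692, 0.000000). Real part: -0.351692

-0.351692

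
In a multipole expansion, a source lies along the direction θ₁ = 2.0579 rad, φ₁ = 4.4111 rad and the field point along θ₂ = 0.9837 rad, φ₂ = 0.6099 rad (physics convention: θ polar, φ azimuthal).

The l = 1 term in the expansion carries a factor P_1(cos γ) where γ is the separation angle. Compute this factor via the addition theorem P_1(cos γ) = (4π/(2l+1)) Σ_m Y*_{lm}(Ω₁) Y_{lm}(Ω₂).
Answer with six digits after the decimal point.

-0.840675

Expand P_1 via completeness: Σ_{m} conj(Y_{1,m}) at Ω₁ times Y_{1,m} at Ω₂ —
  [-1]  conj(Y_{1,-1})(Ω₁) = -0.09060 - 0.29156j ; Y_{1,-1}(Ω₂) = 0.23578 - 0.16476j ; Δ = -0.06940 - 0.05382j
  [+0]  conj(Y_{1,0})(Ω₁) = -0.22870 + 0.00000j ; Y_{1,0}(Ω₂) = 0.27066 + 0.00000j ; Δ = -0.06190 + 0.00000j
  [+1]  conj(Y_{1,1})(Ω₁) = 0.09060 - 0.29156j ; Y_{1,1}(Ω₂) = -0.23578 - 0.16476j ; Δ = -0.06940 + 0.05382j
Total Σ_m = -0.20070 + 0.00000j. Multiply by 4.188790: -0.84067 + 0.00000j. P_1(cos γ) = -0.840675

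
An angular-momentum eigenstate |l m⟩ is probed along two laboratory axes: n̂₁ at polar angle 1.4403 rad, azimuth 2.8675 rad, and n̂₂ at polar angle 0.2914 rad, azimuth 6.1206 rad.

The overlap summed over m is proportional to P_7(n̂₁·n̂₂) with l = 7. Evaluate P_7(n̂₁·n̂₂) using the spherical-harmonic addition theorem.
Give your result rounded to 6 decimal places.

Expand P_7 via completeness: Σ_{m} conj(Y_{7,m}) at Ω₁ times Y_{7,m} at Ω₂ —
  m=-7: +0.160563+0.442815i × +0.000034+0.000073i = -0.000027+0.000027i  (running Σ = -0.000027+0.000027i)
  m=-6: -0.017045-0.230675i × +0.000565+0.000834i = +0.000183-0.000145i  (running Σ = +0.000156-0.000118i)
  m=-5: +0.054564-0.268714i × +0.005394+0.005699i = +0.001826-0.001138i  (running Σ = +0.001982-0.001256i)
  m=-4: -0.117198+0.228213i × +0.034022+0.025882i = -0.009894+0.004731i  (running Σ = -0.007912+0.003475i)
  m=-3: -0.141156+0.151972i × +0.145574+0.077228i = -0.032285+0.011222i  (running Σ = -0.040197+0.014697i)
  m=-2: +0.225113-0.137456i × +0.403764+0.136124i = +0.109604-0.024857i  (running Σ = +0.069406-0.010160i)
  m=-1: +0.173994-0.048922i × +0.606602+0.099503i = +0.110413-0.012363i  (running Σ = +0.179819-0.022523i)
  m=0: -0.265348-0.000000i × +0.129324+0.000000i = -0.034316-0.000000i  (running Σ = +0.145503-0.022523i)
  m=1: -0.173994-0.048922i × -0.606602+0.099503i = +0.110413+0.012363i  (running Σ = +0.255916-0.010160i)
  m=2: +0.225113+0.137456i × +0.403764-0.136124i = +0.109604+0.024857i  (running Σ = +0.365520+0.014697i)
  m=3: +0.141156+0.151972i × -0.145574+0.077228i = -0.032285-0.011222i  (running Σ = +0.333235+0.003475i)
  m=4: -0.117198-0.228213i × +0.034022-0.025882i = -0.009894-0.004731i  (running Σ = +0.323341-0.001256i)
  m=5: -0.054564-0.268714i × -0.005394+0.005699i = +0.001826+0.001138i  (running Σ = +0.325167-0.000118i)
  m=6: -0.017045+0.230675i × +0.000565-0.000834i = +0.000183+0.000145i  (running Σ = +0.325350+0.000027i)
  m=7: -0.160563+0.442815i × -0.000034+0.000073i = -0.000027-0.000027i  (running Σ = +0.325323+0.000000i)
Σ over m = +0.325323+0.000000i; ×(4π/15) → +0.272542+0.000000i. Real part: 0.272542

0.272542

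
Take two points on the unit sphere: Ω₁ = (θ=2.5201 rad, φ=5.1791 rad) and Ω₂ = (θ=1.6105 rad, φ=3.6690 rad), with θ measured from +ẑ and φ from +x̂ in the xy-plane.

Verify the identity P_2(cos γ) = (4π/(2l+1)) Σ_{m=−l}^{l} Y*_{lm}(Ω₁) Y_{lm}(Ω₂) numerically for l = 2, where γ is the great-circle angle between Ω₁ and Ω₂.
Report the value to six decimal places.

Term-by-term m-sum for l=2 (normalisation 4π/5 = 2.513274):
  m=-2: Y*=-0.07793 - 0.10524j  Y=0.19028 - 0.33546j  product -0.05013 + 0.00612j
  m=-1: Y*=-0.16455 + 0.32659j  Y=0.02648 - 0.01542j  product 0.00068 + 0.01118j
  m=+0: Y*=0.31002 + 0.00000j  Y=-0.31390 + 0.00000j  product -0.09731 + 0.00000j
  m=+1: Y*=0.16455 + 0.32659j  Y=-0.02648 - 0.01542j  product 0.00068 - 0.01118j
  m=+2: Y*=-0.07793 + 0.10524j  Y=0.19028 + 0.33546j  product -0.05013 - 0.00612j
Total Σ_m = -0.19622 + 0.00000j. Multiply by 2.513274: -0.49315 + 0.00000j. P_2(cos γ) = -0.493153

-0.493153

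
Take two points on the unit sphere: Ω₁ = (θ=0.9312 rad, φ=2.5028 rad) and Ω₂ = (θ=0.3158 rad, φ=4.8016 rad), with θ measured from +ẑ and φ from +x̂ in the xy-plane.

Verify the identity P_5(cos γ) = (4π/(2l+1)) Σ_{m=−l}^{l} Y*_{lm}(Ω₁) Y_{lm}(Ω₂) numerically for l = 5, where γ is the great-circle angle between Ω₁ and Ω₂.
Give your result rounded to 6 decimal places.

0.268584

Term-by-term m-sum for l=5 (normalisation 4π/11 = 1.142397):
  m=-5: Y*=+0.154109-0.008078i  Y=+0.000579+0.001210i  product +0.000099+0.000182i
  m=-4: Y*=-0.302382-0.200898i  Y=+0.012163-0.004534i  product -0.004589-0.001072i
  m=-3: Y*=+0.133540+0.370915i  Y=-0.019546-0.071281i  product +0.023829-0.016769i
  m=-2: Y*=+0.012943-0.042869i  Y=-0.261595+0.047176i  product -0.001363+0.011825i
  m=-1: Y*=+0.272794-0.202596i  Y=+0.048694+0.544382i  product +0.123573+0.138639i
  m=+0: Y*=-0.135564-0.000000i  Y=+0.354012+0.000000i  product -0.047991-0.000000i
  m=+1: Y*=-0.272794-0.202596i  Y=-0.048694+0.544382i  product +0.123573-0.138639i
  m=+2: Y*=+0.012943+0.042869i  Y=-0.261595-0.047176i  product -0.001363-0.011825i
  m=+3: Y*=-0.133540+0.370915i  Y=+0.019546-0.071281i  product +0.023829+0.016769i
  m=+4: Y*=-0.302382+0.200898i  Y=+0.012163+0.004534i  product -0.004589+0.001072i
  m=+5: Y*=-0.154109-0.008078i  Y=-0.000579+0.001210i  product +0.000099-0.000182i
Accumulated sum +0.235106-0.000000i; after 4π/(2l+1) scaling, +0.268584-0.000000i ⇒ P_5 = 0.268584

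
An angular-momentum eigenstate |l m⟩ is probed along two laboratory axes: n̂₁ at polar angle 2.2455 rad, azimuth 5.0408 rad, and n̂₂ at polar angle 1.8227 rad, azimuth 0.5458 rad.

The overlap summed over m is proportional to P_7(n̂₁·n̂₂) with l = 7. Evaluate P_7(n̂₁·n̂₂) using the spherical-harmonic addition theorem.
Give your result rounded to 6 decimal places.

Term-by-term m-sum for l=7 (normalisation 4π/15 = 0.837758):
  m=-7: (-0.066091, -0.058918) × (-0.310886, 0.250892) = (0.035329, 0.001735)  (running Σ = (0.035329, 0.001735))
  m=-6: (-0.103119, 0.244124) × (0.381304, -0.051095) = (-0.026846, 0.098354)  (running Σ = (0.008483, 0.100090))
  m=-5: (0.432828, 0.030895) × (0.055086, 0.024112) = (0.023098, 0.012138)  (running Σ = (0.031581, 0.112228))
  m=-4: (-0.089857, -0.341695) × (-0.202765, -0.288633) = (-0.080405, 0.095220)  (running Σ = (-0.048824, 0.207448))
  m=-3: (0.043037, -0.028540) × (0.003667, 0.054976) = (0.001727, 0.002261)  (running Σ = (-0.047097, 0.209709))
  m=-2: (-0.290236, -0.223779) × (-0.147017, 0.282948) = (0.105988, -0.049222)  (running Σ = (0.058890, 0.160486))
  m=-1: (-0.035444, 0.104017) × (0.083496, -0.050711) = (0.002315, 0.010482)  (running Σ = (0.061206, 0.170969))
  m=0: (-0.336392, -0.000000) × (0.306398, 0.000000) = (-0.103070, -0.000000)  (running Σ = (-0.041864, 0.170969))
  m=1: (0.035444, 0.104017) × (-0.083496, -0.050711) = (0.002315, -0.010482)  (running Σ = (-0.039548, 0.160486))
  m=2: (-0.290236, 0.223779) × (-0.147017, -0.282948) = (0.105988, 0.049222)  (running Σ = (0.066439, 0.209709))
  m=3: (-0.043037, -0.028540) × (-0.003667, 0.054976) = (0.001727, -0.002261)  (running Σ = (0.068166, 0.207448))
  m=4: (-0.089857, 0.341695) × (-0.202765, 0.288633) = (-0.080405, -0.095220)  (running Σ = (-0.012239, 0.112228))
  m=5: (-0.432828, 0.030895) × (-0.055086, 0.024112) = (0.023098, -0.012138)  (running Σ = (0.010859, 0.100090))
  m=6: (-0.103119, -0.244124) × (0.381304, 0.051095) = (-0.026846, -0.098354)  (running Σ = (-0.015987, 0.001735))
  m=7: (0.066091, -0.058918) × (0.310886, 0.250892) = (0.035329, -0.001735)  (running Σ = (0.019342, 0.000000))
Total Σ_m = (0.019342, 0.000000). Multiply by 0.837758: (0.016204, 0.000000). P_7(cos γ) = 0.016204

0.016204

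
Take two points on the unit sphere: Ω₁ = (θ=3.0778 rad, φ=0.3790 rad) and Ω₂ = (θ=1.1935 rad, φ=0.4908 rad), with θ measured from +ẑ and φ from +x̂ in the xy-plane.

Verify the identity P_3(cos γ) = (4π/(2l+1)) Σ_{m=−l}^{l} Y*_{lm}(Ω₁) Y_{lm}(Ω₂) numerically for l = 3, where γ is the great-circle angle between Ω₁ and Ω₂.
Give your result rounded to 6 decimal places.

Addition theorem: P_3(cos γ) = (4π/7) Σ_m Y*_{lm}(Ω₁) Y_{lm}(Ω₂), m = −3…3:
  term(m=-3) = +0.000034-0.000012i   from Y*(Ω₁)=+0.000045+0.000098i, Y(Ω₂)=+0.032933-0.333612i
  term(m=-2) = -0.001315+0.000299i   from Y*(Ω₁)=-0.003010-0.002849i, Y(Ω₂)=+0.180826-0.270539i
  term(m=-1) = -0.007867+0.000883i   from Y*(Ω₁)=+0.076173+0.030336i, Y(Ω₂)=-0.085159+0.045510i
  term(m=+0) = +0.235296+0.000000i   from Y*(Ω₁)=-0.737267-0.000000i, Y(Ω₂)=-0.319146+0.000000i
  term(m=+1) = -0.007867-0.000883i   from Y*(Ω₁)=-0.076173+0.030336i, Y(Ω₂)=+0.085159+0.045510i
  term(m=+2) = -0.001315-0.000299i   from Y*(Ω₁)=-0.003010+0.002849i, Y(Ω₂)=+0.180826+0.270539i
  term(m=+3) = +0.000034+0.000012i   from Y*(Ω₁)=-0.000045+0.000098i, Y(Ω₂)=-0.032933-0.333612i
Σ over m = +0.216999+0.000000i; ×(4π/7) → +0.389555+0.000000i. Real part: 0.389555

0.389555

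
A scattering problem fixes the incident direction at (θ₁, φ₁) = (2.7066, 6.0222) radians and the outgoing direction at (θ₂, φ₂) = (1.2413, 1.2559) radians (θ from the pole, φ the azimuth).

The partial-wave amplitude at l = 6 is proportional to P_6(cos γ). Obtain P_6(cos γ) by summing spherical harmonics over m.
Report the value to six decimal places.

0.070995

Addition theorem: P_6(cos γ) = (4π/13) Σ_m Y*_{lm}(Ω₁) Y_{lm}(Ω₂), m = −6…6:
  m=-6: (0.000013, -0.002705) × (0.108589, -0.329240) = (-0.000889, -0.000298)  (running Σ = (-0.000889, -0.000298))
  m=-5: (-0.005299, 0.019459) × (0.410678, 0.001513) = (-0.002206, 0.007983)  (running Σ = (-0.003095, 0.007685))
  m=-4: (0.045522, -0.078256) × (0.013280, 0.041286) = (0.003835, 0.000840)  (running Σ = (0.000741, 0.008525))
  m=-3: (-0.189469, 0.188546) × (0.267424, -0.193393) = (-0.014205, 0.087063)  (running Σ = (-0.013465, 0.095589))
  m=-2: (0.426993, -0.245599) × (0.123199, 0.089787) = (0.074657, 0.008081)  (running Σ = (0.061192, 0.103670))
  m=-1: (-0.402744, 0.107564) × (0.086758, -0.266344) = (-0.006292, 0.116601)  (running Σ = (0.054900, 0.220270))
  m=0: (-0.203865, -0.000000) × (0.178334, 0.000000) = (-0.036356, -0.000000)  (running Σ = (0.018544, 0.220270))
  m=1: (0.402744, 0.107564) × (-0.086758, -0.266344) = (-0.006292, -0.116601)  (running Σ = (0.012252, 0.103670))
  m=2: (0.426993, 0.245599) × (0.123199, -0.089787) = (0.074657, -0.008081)  (running Σ = (0.086909, 0.095589))
  m=3: (0.189469, 0.188546) × (-0.267424, -0.193393) = (-0.014205, -0.087063)  (running Σ = (0.072704, 0.008525))
  m=4: (0.045522, 0.078256) × (0.013280, -0.041286) = (0.003835, -0.000840)  (running Σ = (0.076539, 0.007685))
  m=5: (0.005299, 0.019459) × (-0.410678, 0.001513) = (-0.002206, -0.007983)  (running Σ = (0.074334, -0.000298))
  m=6: (0.000013, 0.002705) × (0.108589, 0.329240) = (-0.000889, 0.000298)  (running Σ = (0.073444, 0.000000))
Total Σ_m = (0.073444, 0.000000). Multiply by 0.966644: (0.070995, 0.000000). P_6(cos γ) = 0.070995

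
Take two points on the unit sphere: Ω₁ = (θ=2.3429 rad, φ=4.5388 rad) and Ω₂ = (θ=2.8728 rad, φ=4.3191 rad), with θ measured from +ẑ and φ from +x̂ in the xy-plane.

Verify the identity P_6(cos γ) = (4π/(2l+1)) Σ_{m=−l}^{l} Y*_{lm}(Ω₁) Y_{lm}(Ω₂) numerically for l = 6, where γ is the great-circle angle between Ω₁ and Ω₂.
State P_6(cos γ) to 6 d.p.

Expand P_6 via completeness: Σ_{m} conj(Y_{6,m}) at Ω₁ times Y_{6,m} at Ω₂ —
  m=-6: Y*=(-0.032985, 0.056392)  Y=(0.000120, -0.000119)  product (0.000003, 0.000011)
  m=-5: Y*=(0.168146, 0.142449)  Y=(0.001966, 0.000821)  product (0.000214, 0.000418)
  m=-4: Y*=(0.314502, -0.261881)  Y=(-0.000039, 0.016369)  product (0.004275, 0.005158)
  m=-3: Y*=(-0.195714, -0.341214)  Y=(-0.078561, 0.032378)  product (0.026424, 0.020469)
  m=-2: Y*=(-0.008872, 0.003210)  Y=(-0.207313, -0.207803)  product (0.002506, 0.001178)
  m=-1: Y*=(-0.063450, -0.361841)  Y=(0.227384, -0.548040)  product (-0.212731, -0.047504)
  m=+0: Y*=(-0.119603, -0.000000)  Y=(0.378283, 0.000000)  product (-0.045244, -0.000000)
  m=+1: Y*=(0.063450, -0.361841)  Y=(-0.227384, -0.548040)  product (-0.212731, 0.047504)
  m=+2: Y*=(-0.008872, -0.003210)  Y=(-0.207313, 0.207803)  product (0.002506, -0.001178)
  m=+3: Y*=(0.195714, -0.341214)  Y=(0.078561, 0.032378)  product (0.026424, -0.020469)
  m=+4: Y*=(0.314502, 0.261881)  Y=(-0.000039, -0.016369)  product (0.004275, -0.005158)
  m=+5: Y*=(-0.168146, 0.142449)  Y=(-0.001966, 0.000821)  product (0.000214, -0.000418)
  m=+6: Y*=(-0.032985, -0.056392)  Y=(0.000120, 0.000119)  product (0.000003, -0.000011)
Σ over m = (-0.403864, -0.000000); ×(4π/13) → (-0.390392, -0.000000). Real part: -0.390392

-0.390392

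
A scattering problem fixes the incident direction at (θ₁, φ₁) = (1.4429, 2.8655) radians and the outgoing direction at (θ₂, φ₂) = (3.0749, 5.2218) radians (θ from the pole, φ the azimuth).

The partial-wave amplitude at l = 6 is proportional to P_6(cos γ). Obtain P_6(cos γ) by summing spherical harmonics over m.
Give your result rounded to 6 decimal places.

Summing Y*_{l m}(θ₁,φ₁)·Y_{l m}(θ₂,φ₂) over m ∈ [−6, 6]; prefactor 4π/(2·6+1) = 0.966644:
  m=-6: Y*=-0.039392-0.458198i  Y=+0.000000+0.000000i  product -0.000000-0.000000i
  m=-5: Y*=-0.038759+0.201170i  Y=-0.000001+0.000002i  product -0.000000-0.000000i
  m=-4: Y*=-0.127480+0.253199i  Y=-0.000032-0.000063i  product +0.000020-0.000000i
  m=-3: Y*=+0.154625-0.168489i  Y=+0.001528+0.000065i  product +0.000247-0.000247i
  m=-2: Y*=+0.195283-0.120317i  Y=-0.011975+0.019445i  product +0.000001+0.005238i
  m=-1: Y*=-0.226683+0.064226i  Y=-0.104746-0.187521i  product +0.035788+0.035780i
  m=+0: Y*=-0.214494-0.000000i  Y=+0.970148+0.000000i  product -0.208091-0.000000i
  m=+1: Y*=+0.226683+0.064226i  Y=+0.104746-0.187521i  product +0.035788-0.035780i
  m=+2: Y*=+0.195283+0.120317i  Y=-0.011975-0.019445i  product +0.000001-0.005238i
  m=+3: Y*=-0.154625-0.168489i  Y=-0.001528+0.000065i  product +0.000247+0.000247i
  m=+4: Y*=-0.127480-0.253199i  Y=-0.000032+0.000063i  product +0.000020+0.000000i
  m=+5: Y*=+0.038759+0.201170i  Y=+0.000001+0.000002i  product -0.000000+0.000000i
  m=+6: Y*=-0.039392+0.458198i  Y=+0.000000-0.000000i  product -0.000000+0.000000i
Accumulated sum -0.135979-0.000000i; after 4π/(2l+1) scaling, -0.131444-0.000000i ⇒ P_6 = -0.131444

-0.131444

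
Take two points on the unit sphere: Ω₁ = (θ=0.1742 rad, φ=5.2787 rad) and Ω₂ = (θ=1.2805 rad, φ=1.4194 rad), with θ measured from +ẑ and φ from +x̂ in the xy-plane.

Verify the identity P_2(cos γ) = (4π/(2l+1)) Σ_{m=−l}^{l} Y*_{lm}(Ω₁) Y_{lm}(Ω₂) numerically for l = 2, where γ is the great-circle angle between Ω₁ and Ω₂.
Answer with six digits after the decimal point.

-0.463120

Term-by-term m-sum for l=2 (normalisation 4π/5 = 2.513274):
  [-2]  conj(Y_{2,-2})(Ω₁) = -0.004923-0.010507i ; Y_{2,-2}(Ω₂) = -0.338493-0.105745i ; Δ = +0.000555+0.004077i
  [-1]  conj(Y_{2,-1})(Ω₁) = +0.070752-0.111285i ; Y_{2,-1}(Ω₂) = +0.031955-0.209455i ; Δ = -0.021048-0.018376i
  [+0]  conj(Y_{2,0})(Ω₁) = +0.602360-0.000000i ; Y_{2,0}(Ω₂) = -0.237870+0.000000i ; Δ = -0.143284+0.000000i
  [+1]  conj(Y_{2,1})(Ω₁) = -0.070752-0.111285i ; Y_{2,1}(Ω₂) = -0.031955-0.209455i ; Δ = -0.021048+0.018376i
  [+2]  conj(Y_{2,2})(Ω₁) = -0.004923+0.010507i ; Y_{2,2}(Ω₂) = -0.338493+0.105745i ; Δ = +0.000555-0.004077i
Accumulated sum -0.184269+0.000000i; after 4π/(2l+1) scaling, -0.463120+0.000000i ⇒ P_2 = -0.463120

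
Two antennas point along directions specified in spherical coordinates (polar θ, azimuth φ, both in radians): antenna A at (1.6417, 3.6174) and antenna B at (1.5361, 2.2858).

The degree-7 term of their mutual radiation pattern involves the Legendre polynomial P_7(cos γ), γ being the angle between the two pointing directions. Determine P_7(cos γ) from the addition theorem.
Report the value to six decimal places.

-0.289095

Expand P_7 via completeness: Σ_{m} conj(Y_{7,m}) at Ω₁ times Y_{7,m} at Ω₂ —
  m=-7: 0.48256 + 0.09233j × -0.47677 + 0.14364j = -0.24333 + 0.02529j  (running Σ = -0.24333 + 0.02529j)
  m=-6: 0.12523 - 0.03693j × 0.02651 - 0.05899j = 0.00114 - 0.00837j  (running Σ = -0.24219 + 0.01693j)
  m=-5: -0.24491 + 0.23396j × -0.15124 - 0.32681j = 0.11350 + 0.04465j  (running Σ = -0.12869 + 0.06158j)
  m=-4: -0.04929 + 0.14278j × 0.07281 + 0.02106j = -0.00660 + 0.00936j  (running Σ = -0.13529 + 0.07094j)
  m=-3: -0.04193 - 0.29042j × 0.27082 - 0.17520j = -0.06224 - 0.07131j  (running Σ = -0.19752 - 0.00037j)
  m=-2: -0.09250 - 0.12979j × -0.01131 + 0.07980j = 0.01140 - 0.00591j  (running Σ = -0.18612 - 0.00628j)
  m=-1: 0.24551 + 0.12651j × 0.20249 + 0.23321j = 0.02021 + 0.08287j  (running Σ = -0.16591 + 0.07659j)
  m=0: 0.16175 + 0.00000j × -0.08201 + 0.00000j = -0.01327 + 0.00000j  (running Σ = -0.17917 + 0.07659j)
  m=1: -0.24551 + 0.12651j × -0.20249 + 0.23321j = 0.02021 - 0.08287j  (running Σ = -0.15896 - 0.00628j)
  m=2: -0.09250 + 0.12979j × -0.01131 - 0.07980j = 0.01140 + 0.00591j  (running Σ = -0.14756 - 0.00037j)
  m=3: 0.04193 - 0.29042j × -0.27082 - 0.17520j = -0.06224 + 0.07131j  (running Σ = -0.20980 + 0.07094j)
  m=4: -0.04929 - 0.14278j × 0.07281 - 0.02106j = -0.00660 - 0.00936j  (running Σ = -0.21639 + 0.06158j)
  m=5: 0.24491 + 0.23396j × 0.15124 - 0.32681j = 0.11350 - 0.04465j  (running Σ = -0.10289 + 0.01693j)
  m=6: 0.12523 + 0.03693j × 0.02651 + 0.05899j = 0.00114 + 0.00837j  (running Σ = -0.10175 + 0.02529j)
  m=7: -0.48256 + 0.09233j × 0.47677 + 0.14364j = -0.24333 - 0.02529j  (running Σ = -0.34508 + 0.00000j)
Σ over m = -0.34508 + 0.00000j; ×(4π/15) → -0.28909 + 0.00000j. Real part: -0.289095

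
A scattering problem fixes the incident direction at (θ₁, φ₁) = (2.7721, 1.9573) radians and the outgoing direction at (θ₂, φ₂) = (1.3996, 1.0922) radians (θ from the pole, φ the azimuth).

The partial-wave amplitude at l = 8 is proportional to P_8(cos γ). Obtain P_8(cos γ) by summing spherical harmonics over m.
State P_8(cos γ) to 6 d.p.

0.223935

Term-by-term m-sum for l=8 (normalisation 4π/17 = 0.739198):
  m=-8: -0.00015 + 0.00001j × -0.35417 - 0.29063j = 0.00005 + 0.00004j  (running Σ = 0.00005 + 0.00004j)
  m=-7: -0.00065 - 0.00140j × 0.06561 - 0.30997j = -0.00048 + 0.00011j  (running Σ = -0.00042 + 0.00015j)
  m=-6: 0.00684 - 0.00737j × -0.18752 + 0.05190j = -0.00090 + 0.00174j  (running Σ = -0.00132 + 0.00189j)
  m=-5: 0.04376 + 0.01656j × -0.22465 - 0.24181j = -0.00583 - 0.01430j  (running Σ = -0.00715 - 0.01241j)
  m=-4: 0.00393 + 0.15844j × -0.03225 + 0.09014j = -0.01441 - 0.00476j  (running Σ = -0.02156 - 0.01717j)
  m=-3: -0.34748 + 0.15156j × -0.32141 + 0.04366j = 0.10507 - 0.06388j  (running Σ = 0.08351 - 0.08105j)
  m=-2: -0.40933 - 0.39931j × 0.02871 + 0.04076j = 0.00453 - 0.02815j  (running Σ = 0.08804 - 0.10920j)
  m=-1: 0.12734 - 0.31290j × -0.14695 + 0.28323j = 0.06991 + 0.08205j  (running Σ = 0.15795 - 0.02716j)
  m=0: -0.35824 + 0.00000j × 0.03616 + 0.00000j = -0.01295 + 0.00000j  (running Σ = 0.14499 - 0.02716j)
  m=1: -0.12734 - 0.31290j × 0.14695 + 0.28323j = 0.06991 - 0.08205j  (running Σ = 0.21490 - 0.10920j)
  m=2: -0.40933 + 0.39931j × 0.02871 - 0.04076j = 0.00453 + 0.02815j  (running Σ = 0.21943 - 0.08105j)
  m=3: 0.34748 + 0.15156j × 0.32141 + 0.04366j = 0.10507 + 0.06388j  (running Σ = 0.32450 - 0.01717j)
  m=4: 0.00393 - 0.15844j × -0.03225 - 0.09014j = -0.01441 + 0.00476j  (running Σ = 0.31009 - 0.01241j)
  m=5: -0.04376 + 0.01656j × 0.22465 - 0.24181j = -0.00583 + 0.01430j  (running Σ = 0.30426 + 0.00189j)
  m=6: 0.00684 + 0.00737j × -0.18752 - 0.05190j = -0.00090 - 0.00174j  (running Σ = 0.30336 + 0.00015j)
  m=7: 0.00065 - 0.00140j × -0.06561 - 0.30997j = -0.00048 - 0.00011j  (running Σ = 0.30289 + 0.00004j)
  m=8: -0.00015 - 0.00001j × -0.35417 + 0.29063j = 0.00005 - 0.00004j  (running Σ = 0.30294 - 0.00000j)
Accumulated sum 0.30294 - 0.00000j; after 4π/(2l+1) scaling, 0.22393 - 0.00000j ⇒ P_8 = 0.223935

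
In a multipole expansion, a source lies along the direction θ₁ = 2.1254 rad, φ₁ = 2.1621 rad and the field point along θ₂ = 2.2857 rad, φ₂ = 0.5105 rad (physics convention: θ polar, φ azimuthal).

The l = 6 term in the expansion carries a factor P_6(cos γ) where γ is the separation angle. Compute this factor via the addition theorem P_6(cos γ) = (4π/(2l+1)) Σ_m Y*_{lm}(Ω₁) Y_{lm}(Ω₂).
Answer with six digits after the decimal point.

Summing Y*_{l m}(θ₁,φ₁)·Y_{l m}(θ₂,φ₂) over m ∈ [−6, 6]; prefactor 4π/(2·6+1) = 0.966644:
  m=-6: 0.16750 + 0.07205j × -0.08931 - 0.00703j = -0.01445 - 0.00761j  (running Σ = -0.01445 - 0.00761j)
  m=-5: 0.07200 + 0.38459j × 0.22399 + 0.14968j = -0.04144 + 0.09692j  (running Σ = -0.05589 + 0.08931j)
  m=-4: -0.27260 + 0.26772j × -0.19631 - 0.38531j = 0.15667 + 0.05248j  (running Σ = 0.10078 + 0.14179j)
  m=-3: -0.01041 - 0.00215j × -0.01248 + 0.31735j = 0.00081 - 0.00328j  (running Σ = 0.10159 + 0.13851j)
  m=-2: 0.12953 + 0.31674j × -0.06221 + 0.10151j = -0.04021 - 0.00656j  (running Σ = 0.06138 + 0.13195j)
  m=-1: -0.08036 + 0.11968j × 0.31992 - 0.17916j = -0.00427 + 0.05268j  (running Σ = 0.05711 + 0.18464j)
  m=0: 0.30640 + 0.00000j × 0.01796 + 0.00000j = 0.00550 + 0.00000j  (running Σ = 0.06262 + 0.18464j)
  m=1: 0.08036 + 0.11968j × -0.31992 - 0.17916j = -0.00427 - 0.05268j  (running Σ = 0.05835 + 0.13195j)
  m=2: 0.12953 - 0.31674j × -0.06221 - 0.10151j = -0.04021 + 0.00656j  (running Σ = 0.01814 + 0.13851j)
  m=3: 0.01041 - 0.00215j × 0.01248 + 0.31735j = 0.00081 + 0.00328j  (running Σ = 0.01895 + 0.14179j)
  m=4: -0.27260 - 0.26772j × -0.19631 + 0.38531j = 0.15667 - 0.05248j  (running Σ = 0.17562 + 0.08931j)
  m=5: -0.07200 + 0.38459j × -0.22399 + 0.14968j = -0.04144 - 0.09692j  (running Σ = 0.13418 - 0.00761j)
  m=6: 0.16750 - 0.07205j × -0.08931 + 0.00703j = -0.01445 + 0.00761j  (running Σ = 0.11973 + 0.00000j)
Accumulated sum 0.11973 + 0.00000j; after 4π/(2l+1) scaling, 0.11574 + 0.00000j ⇒ P_6 = 0.115736

0.115736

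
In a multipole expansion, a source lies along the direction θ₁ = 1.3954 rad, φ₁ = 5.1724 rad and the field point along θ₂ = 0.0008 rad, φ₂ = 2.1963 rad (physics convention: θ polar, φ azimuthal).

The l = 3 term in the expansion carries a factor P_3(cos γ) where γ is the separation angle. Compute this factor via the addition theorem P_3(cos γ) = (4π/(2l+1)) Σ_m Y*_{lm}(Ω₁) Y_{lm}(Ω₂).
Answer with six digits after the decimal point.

Summing Y*_{l m}(θ₁,φ₁)·Y_{l m}(θ₂,φ₂) over m ∈ [−3, 3]; prefactor 4π/(2·3+1) = 1.795196:
  [-3]  conj(Y_{3,-3})(Ω₁) = -0.391088+0.075524i ; Y_{3,-3}(Ω₂) = +0.000000-0.000000i ; Δ = -0.000000+0.000000i
  [-2]  conj(Y_{3,-2})(Ω₁) = -0.104746-0.137565i ; Y_{3,-2}(Ω₂) = -0.000000+0.000001i ; Δ = +0.000000-0.000000i
  [-1]  conj(Y_{3,-1})(Ω₁) = -0.119768+0.241729i ; Y_{3,-1}(Ω₂) = -0.000606-0.000838i ; Δ = +0.000275-0.000046i
  [+0]  conj(Y_{3,0})(Ω₁) = -0.185442-0.000000i ; Y_{3,0}(Ω₂) = +0.746351+0.000000i ; Δ = -0.138405-0.000000i
  [+1]  conj(Y_{3,1})(Ω₁) = +0.119768+0.241729i ; Y_{3,1}(Ω₂) = +0.000606-0.000838i ; Δ = +0.000275+0.000046i
  [+2]  conj(Y_{3,2})(Ω₁) = -0.104746+0.137565i ; Y_{3,2}(Ω₂) = -0.000000-0.000001i ; Δ = +0.000000+0.000000i
  [+3]  conj(Y_{3,3})(Ω₁) = +0.391088+0.075524i ; Y_{3,3}(Ω₂) = -0.000000-0.000000i ; Δ = -0.000000-0.000000i
Total Σ_m = -0.137854+0.000000i. Multiply by 1.795196: -0.247475+0.000000i. P_3(cos γ) = -0.247475

-0.247475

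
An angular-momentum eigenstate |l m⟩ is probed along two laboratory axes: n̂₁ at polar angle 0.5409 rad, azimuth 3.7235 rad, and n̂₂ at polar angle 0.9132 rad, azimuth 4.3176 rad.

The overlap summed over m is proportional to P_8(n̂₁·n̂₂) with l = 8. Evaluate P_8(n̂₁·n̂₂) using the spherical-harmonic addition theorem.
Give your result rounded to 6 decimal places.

Expand P_8 via completeness: Σ_{m} conj(Y_{8,m}) at Ω₁ times Y_{8,m} at Ω₂ —
  m=-8: Y*=-0.000145-0.002543i  Y=-0.079352-0.001327i  product +0.000008+0.000202i
  m=-7: Y*=+0.010116+0.013614i  Y=+0.090493+0.227842i  product -0.002186+0.003537i
  m=-6: Y*=-0.066055-0.024101i  Y=+0.304952-0.297399i  product -0.027311+0.012295i
  m=-5: Y*=+0.196999-0.046553i  Y=-0.369686-0.157675i  product -0.080168-0.013852i
  m=-4: Y*=-0.277500+0.293824i  Y=-0.000398+0.047596i  product -0.013875-0.013325i
  m=-3: Y*=+0.088144-0.498744i  Y=-0.311401+0.126705i  product +0.035745+0.166478i
  m=-2: Y*=+0.093974+0.218012i  Y=+0.166974+0.168376i  product -0.021017+0.052225i
  m=-1: Y*=+0.252988+0.166440i  Y=-0.091882+0.220517i  product -0.059948+0.040495i
  m=+0: Y*=-0.352916-0.000000i  Y=+0.277298+0.000000i  product -0.097863-0.000000i
  m=+1: Y*=-0.252988+0.166440i  Y=+0.091882+0.220517i  product -0.059948-0.040495i
  m=+2: Y*=+0.093974-0.218012i  Y=+0.166974-0.168376i  product -0.021017-0.052225i
  m=+3: Y*=-0.088144-0.498744i  Y=+0.311401+0.126705i  product +0.035745-0.166478i
  m=+4: Y*=-0.277500-0.293824i  Y=-0.000398-0.047596i  product -0.013875+0.013325i
  m=+5: Y*=-0.196999-0.046553i  Y=+0.369686-0.157675i  product -0.080168+0.013852i
  m=+6: Y*=-0.066055+0.024101i  Y=+0.304952+0.297399i  product -0.027311-0.012295i
  m=+7: Y*=-0.010116+0.013614i  Y=-0.090493+0.227842i  product -0.002186-0.003537i
  m=+8: Y*=-0.000145+0.002543i  Y=-0.079352+0.001327i  product +0.000008-0.000202i
Accumulated sum -0.435365+0.000000i; after 4π/(2l+1) scaling, -0.321821+0.000000i ⇒ P_8 = -0.321821

-0.321821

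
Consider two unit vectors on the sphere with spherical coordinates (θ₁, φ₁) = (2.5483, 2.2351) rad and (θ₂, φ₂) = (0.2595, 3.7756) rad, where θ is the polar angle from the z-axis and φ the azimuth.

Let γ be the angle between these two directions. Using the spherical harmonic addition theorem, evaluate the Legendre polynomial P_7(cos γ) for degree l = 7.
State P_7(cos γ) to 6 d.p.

0.227889

Summing Y*_{l m}(θ₁,φ₁)·Y_{l m}(θ₂,φ₂) over m ∈ [−7, 7]; prefactor 4π/(2·7+1) = 0.837758:
  m=-7: Y*=(-0.008522, 0.000531)  Y=(0.000010, -0.000035)  product (-0.000000, 0.000000)
  m=-6: Y*=(-0.031474, -0.035414)  Y=(-0.000407, 0.000317)  product (0.000024, 0.000004)
  m=-5: Y*=(0.028469, -0.156517)  Y=(0.004547, -0.000129)  product (0.000109, -0.000715)
  m=-4: Y*=(0.312326, -0.164342)  Y=(-0.023117, -0.016005)  product (-0.009850, -0.001200)
  m=-3: Y*=(0.444533, 0.199645)  Y=(0.040200, 0.116896)  product (-0.005467, 0.059990)
  m=-2: Y*=(0.067659, 0.273881)  Y=(0.109942, -0.351941)  product (0.103828, 0.006299)
  m=-1: Y*=(0.148693, -0.189896)  Y=(-0.513230, 0.377363)  product (-0.004654, 0.153572)
  m=+0: Y*=(0.372620, -0.000000)  Y=(0.279220, 0.000000)  product (0.104043, 0.000000)
  m=+1: Y*=(-0.148693, -0.189896)  Y=(0.513230, 0.377363)  product (-0.004654, -0.153572)
  m=+2: Y*=(0.067659, -0.273881)  Y=(0.109942, 0.351941)  product (0.103828, -0.006299)
  m=+3: Y*=(-0.444533, 0.199645)  Y=(-0.040200, 0.116896)  product (-0.005467, -0.059990)
  m=+4: Y*=(0.312326, 0.164342)  Y=(-0.023117, 0.016005)  product (-0.009850, 0.001200)
  m=+5: Y*=(-0.028469, -0.156517)  Y=(-0.004547, -0.000129)  product (0.000109, 0.000715)
  m=+6: Y*=(-0.031474, 0.035414)  Y=(-0.000407, -0.000317)  product (0.000024, -0.000004)
  m=+7: Y*=(0.008522, 0.000531)  Y=(-0.000010, -0.000035)  product (-0.000000, -0.000000)
Σ over m = (0.272022, -0.000000); ×(4π/15) → (0.227889, -0.000000). Real part: 0.227889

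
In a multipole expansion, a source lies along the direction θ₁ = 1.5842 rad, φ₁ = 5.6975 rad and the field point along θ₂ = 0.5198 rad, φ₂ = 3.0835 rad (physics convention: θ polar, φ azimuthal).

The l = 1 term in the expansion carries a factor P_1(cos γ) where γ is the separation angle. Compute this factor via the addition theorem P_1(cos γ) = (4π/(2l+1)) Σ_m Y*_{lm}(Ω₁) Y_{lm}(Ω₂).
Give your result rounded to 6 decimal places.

Expand P_1 via completeness: Σ_{m} conj(Y_{1,m}) at Ω₁ times Y_{1,m} at Ω₂ —
  term(m=-1) = (-0.051223, 0.029847)   from Y*(Ω₁)=(0.287886, -0.190962), Y(Ω₂)=(-0.171320, -0.009964)
  term(m=+0) = (-0.002777, -0.000000)   from Y*(Ω₁)=(-0.006549, -0.000000), Y(Ω₂)=(0.424067, 0.000000)
  term(m=+1) = (-0.051223, -0.029847)   from Y*(Ω₁)=(-0.287886, -0.190962), Y(Ω₂)=(0.171320, -0.009964)
Total Σ_m = (-0.105224, 0.000000). Multiply by 4.188790: (-0.440760, 0.000000). P_1(cos γ) = -0.440760

-0.440760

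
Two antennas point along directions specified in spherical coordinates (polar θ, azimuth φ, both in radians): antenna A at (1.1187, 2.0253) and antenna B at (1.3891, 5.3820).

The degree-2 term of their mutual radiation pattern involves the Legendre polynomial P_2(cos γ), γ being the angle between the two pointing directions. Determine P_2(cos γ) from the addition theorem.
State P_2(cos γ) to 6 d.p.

0.425274

Addition theorem: P_2(cos γ) = (4π/5) Σ_m Y*_{lm}(Ω₁) Y_{lm}(Ω₂), m = −2…2:
  [-2]  conj(Y_{2,-2})(Ω₁) = (-0.192076, -0.246575) ; Y_{2,-2}(Ω₂) = (-0.085759, 0.363687) ; Δ = (0.106148, -0.048709)
  [-1]  conj(Y_{2,-1})(Ω₁) = (-0.133278, 0.272763) ; Y_{2,-1}(Ω₂) = (0.085220, 0.107652) ; Δ = (-0.040721, 0.008897)
  [+0]  conj(Y_{2,0})(Ω₁) = (-0.134824, -0.000000) ; Y_{2,0}(Ω₂) = (-0.284497, 0.000000) ; Δ = (0.038357, 0.000000)
  [+1]  conj(Y_{2,1})(Ω₁) = (0.133278, 0.272763) ; Y_{2,1}(Ω₂) = (-0.085220, 0.107652) ; Δ = (-0.040721, -0.008897)
  [+2]  conj(Y_{2,2})(Ω₁) = (-0.192076, 0.246575) ; Y_{2,2}(Ω₂) = (-0.085759, -0.363687) ; Δ = (0.106148, 0.048709)
Accumulated sum (0.169211, 0.000000); after 4π/(2l+1) scaling, (0.425274, 0.000000) ⇒ P_2 = 0.425274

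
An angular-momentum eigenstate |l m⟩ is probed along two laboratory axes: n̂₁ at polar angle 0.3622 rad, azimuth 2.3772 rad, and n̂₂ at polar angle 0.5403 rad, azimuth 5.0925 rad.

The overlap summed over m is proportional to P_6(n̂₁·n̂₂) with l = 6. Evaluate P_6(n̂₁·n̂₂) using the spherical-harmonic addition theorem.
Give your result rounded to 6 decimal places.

Summing Y*_{l m}(θ₁,φ₁)·Y_{l m}(θ₂,φ₂) over m ∈ [−6, 6]; prefactor 4π/(2·6+1) = 0.966644:
  m=-6: -0.00012 + 0.00095j × 0.00583 + 0.00679j = -0.00001 + 0.00000j  (running Σ = -0.00001 + 0.00000j)
  m=-5: 0.00679 - 0.00550j × 0.04890 - 0.01674j = 0.00024 - 0.00038j  (running Σ = 0.00023 - 0.00038j)
  m=-4: -0.04830 - 0.00407j × 0.00891 - 0.17686j = -0.00115 + 0.00851j  (running Σ = -0.00092 + 0.00813j)
  m=-3: 0.11859 + 0.13456j × -0.35165 - 0.16147j = -0.01997 - 0.06647j  (running Σ = -0.02089 - 0.05834j)
  m=-2: 0.01802 - 0.42873j × -0.35034 + 0.33312j = 0.13651 + 0.15620j  (running Σ = 0.11561 + 0.09786j)
  m=-1: -0.39415 + 0.37793j × 0.05292 + 0.13245j = -0.07091 - 0.03220j  (running Σ = 0.04470 + 0.06566j)
  m=0: 0.02598 + 0.00000j × -0.39840 + 0.00000j = -0.01035 + 0.00000j  (running Σ = 0.03435 + 0.06566j)
  m=1: 0.39415 + 0.37793j × -0.05292 + 0.13245j = -0.07091 + 0.03220j  (running Σ = -0.03656 + 0.09786j)
  m=2: 0.01802 + 0.42873j × -0.35034 - 0.33312j = 0.13651 - 0.15620j  (running Σ = 0.09994 - 0.05834j)
  m=3: -0.11859 + 0.13456j × 0.35165 - 0.16147j = -0.01997 + 0.06647j  (running Σ = 0.07997 + 0.00813j)
  m=4: -0.04830 + 0.00407j × 0.00891 + 0.17686j = -0.00115 - 0.00851j  (running Σ = 0.07882 - 0.00038j)
  m=5: -0.00679 - 0.00550j × -0.04890 - 0.01674j = 0.00024 + 0.00038j  (running Σ = 0.07906 + 0.00000j)
  m=6: -0.00012 - 0.00095j × 0.00583 - 0.00679j = -0.00001 - 0.00000j  (running Σ = 0.07905 + 0.00000j)
Accumulated sum 0.07905 + 0.00000j; after 4π/(2l+1) scaling, 0.07642 + 0.00000j ⇒ P_6 = 0.076415

0.076415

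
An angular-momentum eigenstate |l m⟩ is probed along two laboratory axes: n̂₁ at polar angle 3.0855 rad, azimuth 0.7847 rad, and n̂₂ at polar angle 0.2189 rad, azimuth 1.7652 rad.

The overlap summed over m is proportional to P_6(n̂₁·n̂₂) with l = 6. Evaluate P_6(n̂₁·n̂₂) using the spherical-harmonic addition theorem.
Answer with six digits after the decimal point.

Term-by-term m-sum for l=6 (normalisation 4π/13 = 0.966644):
  m=-6: Y*=(-0.000000, -0.000000)  Y=(-0.000020, 0.000047)  product (0.000000, 0.000000)
  m=-5: Y*=(0.000001, 0.000001)  Y=(-0.000652, -0.000445)  product (-0.000000, -0.000000)
  m=-4: Y*=(-0.000035, 0.000000)  Y=(0.005360, -0.005278)  product (-0.000000, 0.000000)
  m=-3: Y*=(0.000644, -0.000647)  Y=(0.026826, 0.040661)  product (0.000044, 0.000009)
  m=-2: Y*=(0.000023, 0.016225)  Y=(-0.196271, 0.080405)  product (-0.001309, -0.003183)
  m=-1: Y*=(-0.128699, -0.128520)  Y=(-0.107560, -0.546293)  product (-0.056366, 0.084131)
  m=+0: Y*=(0.983777, -0.000000)  Y=(0.565386, 0.000000)  product (0.556214, 0.000000)
  m=+1: Y*=(0.128699, -0.128520)  Y=(0.107560, -0.546293)  product (-0.056366, -0.084131)
  m=+2: Y*=(0.000023, -0.016225)  Y=(-0.196271, -0.080405)  product (-0.001309, 0.003183)
  m=+3: Y*=(-0.000644, -0.000647)  Y=(-0.026826, 0.040661)  product (0.000044, -0.000009)
  m=+4: Y*=(-0.000035, -0.000000)  Y=(0.005360, 0.005278)  product (-0.000000, -0.000000)
  m=+5: Y*=(-0.000001, 0.000001)  Y=(0.000652, -0.000445)  product (-0.000000, 0.000000)
  m=+6: Y*=(-0.000000, 0.000000)  Y=(-0.000020, -0.000047)  product (0.000000, -0.000000)
Σ over m = (0.440950, 0.000000); ×(4π/13) → (0.426241, 0.000000). Real part: 0.426241

0.426241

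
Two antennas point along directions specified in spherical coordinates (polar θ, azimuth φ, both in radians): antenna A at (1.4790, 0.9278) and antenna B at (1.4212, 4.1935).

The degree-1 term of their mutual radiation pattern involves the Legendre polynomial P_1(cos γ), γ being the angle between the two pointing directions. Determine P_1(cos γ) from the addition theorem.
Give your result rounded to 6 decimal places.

Addition theorem: P_1(cos γ) = (4π/3) Σ_m Y*_{lm}(Ω₁) Y_{lm}(Ω₂), m = −1…1:
  [-1]  conj(Y_{1,-1})(Ω₁) = (0.206285, 0.275336) ; Y_{1,-1}(Ω₂) = (-0.169422, 0.296666) ; Δ = (-0.116632, 0.014550)
  [+0]  conj(Y_{1,0})(Ω₁) = (0.044789, -0.000000) ; Y_{1,0}(Ω₂) = (0.072821, 0.000000) ; Δ = (0.003262, 0.000000)
  [+1]  conj(Y_{1,1})(Ω₁) = (-0.206285, 0.275336) ; Y_{1,1}(Ω₂) = (0.169422, 0.296666) ; Δ = (-0.116632, -0.014550)
Accumulated sum (-0.230003, 0.000000); after 4π/(2l+1) scaling, (-0.963432, 0.000000) ⇒ P_1 = -0.963432

-0.963432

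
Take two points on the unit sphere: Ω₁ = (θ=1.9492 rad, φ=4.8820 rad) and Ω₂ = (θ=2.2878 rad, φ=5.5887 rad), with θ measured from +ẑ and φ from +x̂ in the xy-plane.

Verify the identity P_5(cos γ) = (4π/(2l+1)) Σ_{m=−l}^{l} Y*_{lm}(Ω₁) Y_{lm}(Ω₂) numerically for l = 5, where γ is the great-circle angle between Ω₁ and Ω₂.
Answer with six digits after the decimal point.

Term-by-term m-sum for l=5 (normalisation 4π/11 = 1.142397):
  m=-5: +0.241199-0.212721i × -0.106818-0.036687i = -0.033569+0.013873i  (running Σ = -0.033569+0.013873i)
  m=-4: -0.314782-0.253743i × +0.291001-0.110748i = -0.119703-0.038978i  (running Σ = -0.153272-0.025104i)
  m=-3: -0.030881+0.055360i × -0.209760+0.372672i = -0.014153-0.023121i  (running Σ = -0.167426-0.048225i)
  m=-2: -0.301089-0.106243i × -0.033807-0.183875i = -0.009357+0.058954i  (running Σ = -0.176782+0.010729i)
  m=-1: -0.026104+0.152424i × -0.209554-0.174539i = +0.032074-0.027385i  (running Σ = -0.144708-0.016656i)
  m=0: -0.286008-0.000000i × +0.267432+0.000000i = -0.076488-0.000000i  (running Σ = -0.221196-0.016656i)
  m=1: +0.026104+0.152424i × +0.209554-0.174539i = +0.032074+0.027385i  (running Σ = -0.189122+0.010729i)
  m=2: -0.301089+0.106243i × -0.033807+0.183875i = -0.009357-0.058954i  (running Σ = -0.198479-0.048225i)
  m=3: +0.030881+0.055360i × +0.209760+0.372672i = -0.014153+0.023121i  (running Σ = -0.212632-0.025104i)
  m=4: -0.314782+0.253743i × +0.291001+0.110748i = -0.119703+0.038978i  (running Σ = -0.332336+0.013873i)
  m=5: -0.241199-0.212721i × +0.106818-0.036687i = -0.033569-0.013873i  (running Σ = -0.365904+0.000000i)
Total Σ_m = -0.365904+0.000000i. Multiply by 1.142397: -0.418008+0.000000i. P_5(cos γ) = -0.418008

-0.418008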